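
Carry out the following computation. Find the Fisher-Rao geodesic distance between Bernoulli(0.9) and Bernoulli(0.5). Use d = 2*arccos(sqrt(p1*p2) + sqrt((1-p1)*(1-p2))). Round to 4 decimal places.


Geodesic distance on Bernoulli manifold:
d(p1,p2) = 2*arccos(sqrt(p1*p2) + sqrt((1-p1)*(1-p2))).
sqrt(p1*p2) = sqrt(0.9*0.5) = 0.67082.
sqrt((1-p1)*(1-p2)) = sqrt(0.1*0.5) = 0.223607.
arg = 0.67082 + 0.223607 = 0.894427.
d = 2*arccos(0.894427) = 0.9273

0.9273


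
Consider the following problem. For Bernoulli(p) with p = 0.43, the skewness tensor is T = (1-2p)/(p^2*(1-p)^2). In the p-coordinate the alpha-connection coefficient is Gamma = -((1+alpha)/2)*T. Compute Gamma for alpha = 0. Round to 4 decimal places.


Skewness (Amari-Chentsov) tensor: T = (1-2p)/(p^2*(1-p)^2).
p = 0.43, 1-2p = 0.14, p^2 = 0.1849, (1-p)^2 = 0.3249.
T = 0.14/(0.1849 * 0.3249) = 2.330459.
In the p-coordinate, Gamma^(alpha) = Gamma^(0) - (alpha/2)*T with Gamma^(0) = (1/2)*g'(p) = -T/2,
so Gamma^(alpha) = -((1+alpha)/2)*T.
alpha = 0, -(1+alpha)/2 = -0.5.
Gamma = -0.5 * 2.330459 = -1.1652

-1.1652


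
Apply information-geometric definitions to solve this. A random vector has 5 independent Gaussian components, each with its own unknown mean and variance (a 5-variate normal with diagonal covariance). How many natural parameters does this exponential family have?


Exponential family dimension calculation:
Each univariate normal has two natural parameters (mu/sigma^2 and -1/(2 sigma^2)).
With 5 independent components, dim = 2 * 5 = 10.

10


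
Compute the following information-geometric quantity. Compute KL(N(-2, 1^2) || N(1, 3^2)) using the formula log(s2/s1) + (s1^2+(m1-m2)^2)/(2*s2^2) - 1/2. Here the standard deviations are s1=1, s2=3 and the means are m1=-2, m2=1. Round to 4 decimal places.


KL divergence between normal distributions:
KL = log(s2/s1) + (s1^2 + (m1-m2)^2)/(2*s2^2) - 1/2.
log(3/1) = 1.098612.
(1^2 + (-2-1)^2)/(2*3^2) = (1 + 9)/18 = 0.555556.
KL = 1.098612 + 0.555556 - 0.5 = 1.1542

1.1542


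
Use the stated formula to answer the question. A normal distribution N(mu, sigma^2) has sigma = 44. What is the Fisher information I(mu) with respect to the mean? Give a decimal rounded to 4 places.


The Fisher information for the mean of a normal distribution is I(mu) = 1/sigma^2.
sigma = 44, so sigma^2 = 1936.
I(mu) = 1/1936 = 0.0005

0.0005


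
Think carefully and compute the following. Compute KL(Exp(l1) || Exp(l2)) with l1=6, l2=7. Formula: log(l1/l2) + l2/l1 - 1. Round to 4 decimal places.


KL divergence for exponential family:
KL = log(l1/l2) + l2/l1 - 1.
log(6/7) = -0.154151.
7/6 = 1.166667.
KL = -0.154151 + 1.166667 - 1 = 0.0125

0.0125


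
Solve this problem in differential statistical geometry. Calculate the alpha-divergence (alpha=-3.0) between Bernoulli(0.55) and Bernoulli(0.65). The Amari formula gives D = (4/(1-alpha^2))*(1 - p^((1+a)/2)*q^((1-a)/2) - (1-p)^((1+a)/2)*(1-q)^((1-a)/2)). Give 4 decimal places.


Amari alpha-divergence:
D = (4/(1-alpha^2))*(1 - p^((1+a)/2)*q^((1-a)/2) - (1-p)^((1+a)/2)*(1-q)^((1-a)/2)).
alpha = -3.0, p = 0.55, q = 0.65.
e1 = (1+alpha)/2 = -1.0, e2 = (1-alpha)/2 = 2.0.
t1 = p^e1 * q^e2 = 0.55^-1.0 * 0.65^2.0 = 0.768182.
t2 = (1-p)^e1 * (1-q)^e2 = 0.45^-1.0 * 0.35^2.0 = 0.272222.
4/(1-alpha^2) = -0.5.
D = -0.5*(1 - 0.768182 - 0.272222) = 0.0202

0.0202


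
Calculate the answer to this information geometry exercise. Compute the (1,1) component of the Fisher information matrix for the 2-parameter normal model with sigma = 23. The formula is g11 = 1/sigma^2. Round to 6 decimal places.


For the 2-parameter normal family, the Fisher metric has:
  g11 = 1/sigma^2, g22 = 2/sigma^2.
sigma = 23, sigma^2 = 529.
g11 = 0.001890

0.001890


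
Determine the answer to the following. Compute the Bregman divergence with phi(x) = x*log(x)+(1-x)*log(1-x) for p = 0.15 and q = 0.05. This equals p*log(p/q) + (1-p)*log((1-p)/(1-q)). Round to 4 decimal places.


Bregman divergence with negative entropy generator:
D = p*log(p/q) + (1-p)*log((1-p)/(1-q)).
p = 0.15, q = 0.05.
p*log(p/q) = 0.15*log(0.15/0.05) = 0.164792.
(1-p)*log((1-p)/(1-q)) = 0.85*log(0.85/0.95) = -0.094542.
D = 0.164792 + -0.094542 = 0.0703

0.0703


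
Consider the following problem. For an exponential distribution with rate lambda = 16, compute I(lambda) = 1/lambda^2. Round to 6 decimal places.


Fisher information for exponential: I(lambda) = 1/lambda^2.
lambda = 16, lambda^2 = 256.
I = 1/256 = 0.003906

0.003906


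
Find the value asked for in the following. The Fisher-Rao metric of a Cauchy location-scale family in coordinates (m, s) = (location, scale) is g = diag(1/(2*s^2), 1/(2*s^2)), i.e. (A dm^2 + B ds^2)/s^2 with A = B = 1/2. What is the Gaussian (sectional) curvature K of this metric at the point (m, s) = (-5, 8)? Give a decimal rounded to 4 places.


The metric has the form g = (A dm^2 + B ds^2)/s^2 with A = 1/2, B = 1/2.
Substitute u = sqrt(A/B)*m: g = B*(du^2 + ds^2)/s^2, i.e. B times the
Poincare upper half-plane metric, which has constant Gaussian curvature -1.
Scaling a 2D metric by a constant c divides the Gaussian curvature by c,
so K = -1/B = -1/(1/2) = -2.0000 everywhere (the point (m, s) = (-5, 8) is irrelevant:
the curvature is constant).
The requested Gaussian curvature is K = -2.0000.

-2.0000


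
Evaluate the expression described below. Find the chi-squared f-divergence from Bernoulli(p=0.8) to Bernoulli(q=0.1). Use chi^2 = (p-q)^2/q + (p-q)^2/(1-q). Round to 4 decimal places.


Chi-squared divergence between Bernoulli distributions:
chi^2 = (p-q)^2/q + (p-q)^2/(1-q).
p = 0.8, q = 0.1, p-q = 0.7.
(p-q)^2 = 0.49.
term1 = 0.49/0.1 = 4.9.
term2 = 0.49/0.9 = 0.544444.
chi^2 = 4.9 + 0.544444 = 5.4444

5.4444


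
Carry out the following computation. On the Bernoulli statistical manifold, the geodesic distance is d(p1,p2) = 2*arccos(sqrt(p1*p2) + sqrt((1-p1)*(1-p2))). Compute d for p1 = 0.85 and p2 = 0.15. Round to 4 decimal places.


Geodesic distance on Bernoulli manifold:
d(p1,p2) = 2*arccos(sqrt(p1*p2) + sqrt((1-p1)*(1-p2))).
sqrt(p1*p2) = sqrt(0.85*0.15) = 0.357071.
sqrt((1-p1)*(1-p2)) = sqrt(0.15*0.85) = 0.357071.
arg = 0.357071 + 0.357071 = 0.714143.
d = 2*arccos(0.714143) = 1.5508

1.5508


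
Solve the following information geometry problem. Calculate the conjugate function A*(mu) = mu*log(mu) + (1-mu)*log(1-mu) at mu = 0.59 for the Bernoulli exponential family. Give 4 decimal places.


Legendre transform for Bernoulli:
A*(mu) = mu*log(mu) + (1-mu)*log(1-mu).
mu = 0.59, 1-mu = 0.41.
mu*log(mu) = 0.59*log(0.59) = -0.311303.
(1-mu)*log(1-mu) = 0.41*log(0.41) = -0.365555.
A* = -0.311303 + -0.365555 = -0.6769

-0.6769


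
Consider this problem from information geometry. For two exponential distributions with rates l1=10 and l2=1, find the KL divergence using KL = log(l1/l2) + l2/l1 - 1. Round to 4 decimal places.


KL divergence for exponential family:
KL = log(l1/l2) + l2/l1 - 1.
log(10/1) = 2.302585.
1/10 = 0.1.
KL = 2.302585 + 0.1 - 1 = 1.4026

1.4026


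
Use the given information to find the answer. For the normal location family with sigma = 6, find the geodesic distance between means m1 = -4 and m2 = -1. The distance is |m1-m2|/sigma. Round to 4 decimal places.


On the fixed-variance normal subfamily, geodesic distance = |m1-m2|/sigma.
|-4 - -1| = 3.
sigma = 6.
d = 3/6 = 0.5000

0.5000


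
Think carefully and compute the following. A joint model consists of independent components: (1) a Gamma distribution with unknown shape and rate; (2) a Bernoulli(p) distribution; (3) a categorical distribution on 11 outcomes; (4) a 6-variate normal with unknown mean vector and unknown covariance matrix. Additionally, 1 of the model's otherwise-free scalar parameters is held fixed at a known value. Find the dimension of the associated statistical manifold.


The dimension of a statistical manifold equals the number of free
(independent) real parameters of the model. For a product of independent
blocks the parameter counts add.
- Gamma (shape, rate): 2.
- Bernoulli (p): 1.
- categorical on 11 outcomes (probabilities sum to 1): 11-1 = 10.
- 6-variate normal: 6 (mean) + 6*7/2 = 21 (symmetric covariance) = 27.
Total = 2 + 1 + 10 + 27 = 40.
1 parameter(s) fixed at known values: 40 - 1 = 39.
Dimension = 39

39


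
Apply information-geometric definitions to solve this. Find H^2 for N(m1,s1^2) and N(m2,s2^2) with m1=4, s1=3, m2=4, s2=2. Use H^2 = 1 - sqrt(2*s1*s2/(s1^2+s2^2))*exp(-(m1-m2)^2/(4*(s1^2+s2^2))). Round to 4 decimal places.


Squared Hellinger distance for Gaussians:
H^2 = 1 - sqrt(2*s1*s2/(s1^2+s2^2)) * exp(-(m1-m2)^2/(4*(s1^2+s2^2))).
s1^2 = 9, s2^2 = 4, s1^2+s2^2 = 13.
sqrt(2*3*2/(13)) = 0.960769.
(m1-m2)^2 = (0)^2 = 0.
exp(-0/(4*13)) = exp(0.0) = 1.0.
H^2 = 1 - 0.960769*1.0 = 0.0392

0.0392


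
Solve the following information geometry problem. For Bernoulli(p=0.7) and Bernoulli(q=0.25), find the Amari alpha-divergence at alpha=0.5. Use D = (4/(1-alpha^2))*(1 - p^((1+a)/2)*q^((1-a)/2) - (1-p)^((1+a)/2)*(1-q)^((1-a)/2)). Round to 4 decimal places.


Amari alpha-divergence:
D = (4/(1-alpha^2))*(1 - p^((1+a)/2)*q^((1-a)/2) - (1-p)^((1+a)/2)*(1-q)^((1-a)/2)).
alpha = 0.5, p = 0.7, q = 0.25.
e1 = (1+alpha)/2 = 0.75, e2 = (1-alpha)/2 = 0.25.
t1 = p^e1 * q^e2 = 0.7^0.75 * 0.25^0.25 = 0.541139.
t2 = (1-p)^e1 * (1-q)^e2 = 0.3^0.75 * 0.75^0.25 = 0.37723.
4/(1-alpha^2) = 5.333333.
D = 5.333333*(1 - 0.541139 - 0.37723) = 0.4354

0.4354


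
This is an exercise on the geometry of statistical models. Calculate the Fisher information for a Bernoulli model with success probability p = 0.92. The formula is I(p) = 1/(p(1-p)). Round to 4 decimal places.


For Bernoulli(p), Fisher information is I(p) = 1/(p*(1-p)).
p = 0.92, 1-p = 0.08.
p*(1-p) = 0.0736.
I(p) = 1/0.0736 = 13.5870

13.5870


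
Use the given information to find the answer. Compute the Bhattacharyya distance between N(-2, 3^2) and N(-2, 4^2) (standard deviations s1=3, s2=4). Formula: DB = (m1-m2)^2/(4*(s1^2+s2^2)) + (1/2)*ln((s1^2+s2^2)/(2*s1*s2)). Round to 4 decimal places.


Bhattacharyya distance between two Gaussians:
DB = (m1-m2)^2/(4*(s1^2+s2^2)) + (1/2)*ln((s1^2+s2^2)/(2*s1*s2)).
(m1-m2)^2 = (0)^2 = 0.
s1^2+s2^2 = 9 + 16 = 25.
term1 = 0/100 = 0.0.
term2 = 0.5*ln(25/24.0) = 0.020411.
DB = 0.0 + 0.020411 = 0.0204

0.0204


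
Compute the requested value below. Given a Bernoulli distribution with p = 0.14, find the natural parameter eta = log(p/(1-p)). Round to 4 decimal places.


Natural parameter for Bernoulli: eta = log(p/(1-p)).
p = 0.14, 1-p = 0.86.
p/(1-p) = 0.162791.
eta = log(0.162791) = -1.8153

-1.8153


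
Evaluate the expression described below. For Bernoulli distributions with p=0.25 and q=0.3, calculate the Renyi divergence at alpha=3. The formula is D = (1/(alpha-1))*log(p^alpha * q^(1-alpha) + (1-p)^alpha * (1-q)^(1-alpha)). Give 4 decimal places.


Renyi divergence of order alpha between Bernoulli distributions:
D = (1/(alpha-1))*log(p^alpha * q^(1-alpha) + (1-p)^alpha * (1-q)^(1-alpha)).
alpha = 3, p = 0.25, q = 0.3.
p^alpha * q^(1-alpha) = 0.25^3 * 0.3^-2 = 0.173611.
(1-p)^alpha * (1-q)^(1-alpha) = 0.75^3 * 0.7^-2 = 0.860969.
sum = 0.173611 + 0.860969 = 1.03458.
D = (1/2)*log(1.03458) = 0.0170

0.0170


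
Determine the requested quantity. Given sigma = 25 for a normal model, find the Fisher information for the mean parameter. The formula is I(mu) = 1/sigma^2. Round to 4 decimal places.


The Fisher information for the mean of a normal distribution is I(mu) = 1/sigma^2.
sigma = 25, so sigma^2 = 625.
I(mu) = 1/625 = 0.0016

0.0016


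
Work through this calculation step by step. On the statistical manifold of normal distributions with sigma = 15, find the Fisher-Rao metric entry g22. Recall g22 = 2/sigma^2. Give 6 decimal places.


For the 2-parameter normal family, the Fisher metric has:
  g11 = 1/sigma^2, g22 = 2/sigma^2.
sigma = 15, sigma^2 = 225.
g22 = 0.008889

0.008889


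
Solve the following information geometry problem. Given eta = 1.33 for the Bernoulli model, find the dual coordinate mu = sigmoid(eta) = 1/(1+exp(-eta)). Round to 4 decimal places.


Dual coordinate (expectation parameter) for Bernoulli:
mu = 1/(1+exp(-eta)).
eta = 1.33.
exp(-eta) = exp(-1.33) = 0.264477.
mu = 1/(1+0.264477) = 0.7908

0.7908


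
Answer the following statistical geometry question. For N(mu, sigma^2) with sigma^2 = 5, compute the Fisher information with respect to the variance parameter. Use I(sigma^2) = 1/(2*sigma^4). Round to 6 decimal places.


Fisher information for variance: I(sigma^2) = 1/(2*sigma^4).
sigma^2 = 5, so sigma^4 = 25.
I = 1/(2*25) = 1/50 = 0.020000

0.020000


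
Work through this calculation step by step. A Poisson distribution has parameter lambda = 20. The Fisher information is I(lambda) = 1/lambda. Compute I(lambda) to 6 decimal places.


Fisher information for Poisson: I(lambda) = 1/lambda.
lambda = 20.
I(lambda) = 1/20 = 0.050000

0.050000


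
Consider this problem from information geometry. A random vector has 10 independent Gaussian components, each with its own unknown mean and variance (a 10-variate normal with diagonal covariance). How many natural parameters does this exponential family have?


Exponential family dimension calculation:
Each univariate normal has two natural parameters (mu/sigma^2 and -1/(2 sigma^2)).
With 10 independent components, dim = 2 * 10 = 20.

20


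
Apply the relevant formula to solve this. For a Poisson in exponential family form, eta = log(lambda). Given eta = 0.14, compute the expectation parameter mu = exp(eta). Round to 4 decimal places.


Expectation parameter for Poisson exponential family:
mu = exp(eta).
eta = 0.14.
mu = exp(0.14) = 1.1503

1.1503


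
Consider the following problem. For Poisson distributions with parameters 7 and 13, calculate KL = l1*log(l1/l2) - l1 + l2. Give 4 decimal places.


KL divergence for Poisson:
KL = l1*log(l1/l2) - l1 + l2.
l1 = 7, l2 = 13.
log(7/13) = -0.619039.
l1*log(l1/l2) = 7 * -0.619039 = -4.333274.
KL = -4.333274 - 7 + 13 = 1.6667

1.6667


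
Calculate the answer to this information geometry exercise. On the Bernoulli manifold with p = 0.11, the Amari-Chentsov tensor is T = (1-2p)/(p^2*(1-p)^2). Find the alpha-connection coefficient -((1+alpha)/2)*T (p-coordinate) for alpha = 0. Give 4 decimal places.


Skewness (Amari-Chentsov) tensor: T = (1-2p)/(p^2*(1-p)^2).
p = 0.11, 1-2p = 0.78, p^2 = 0.0121, (1-p)^2 = 0.7921.
T = 0.78/(0.0121 * 0.7921) = 81.382161.
In the p-coordinate, Gamma^(alpha) = Gamma^(0) - (alpha/2)*T with Gamma^(0) = (1/2)*g'(p) = -T/2,
so Gamma^(alpha) = -((1+alpha)/2)*T.
alpha = 0, -(1+alpha)/2 = -0.5.
Gamma = -0.5 * 81.382161 = -40.6911

-40.6911


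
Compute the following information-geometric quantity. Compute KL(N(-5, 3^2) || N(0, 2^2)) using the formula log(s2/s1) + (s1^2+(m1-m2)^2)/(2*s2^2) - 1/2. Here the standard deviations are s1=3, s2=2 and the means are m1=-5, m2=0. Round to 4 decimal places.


KL divergence between normal distributions:
KL = log(s2/s1) + (s1^2 + (m1-m2)^2)/(2*s2^2) - 1/2.
log(2/3) = -0.405465.
(3^2 + (-5-0)^2)/(2*2^2) = (9 + 25)/8 = 4.25.
KL = -0.405465 + 4.25 - 0.5 = 3.3445

3.3445


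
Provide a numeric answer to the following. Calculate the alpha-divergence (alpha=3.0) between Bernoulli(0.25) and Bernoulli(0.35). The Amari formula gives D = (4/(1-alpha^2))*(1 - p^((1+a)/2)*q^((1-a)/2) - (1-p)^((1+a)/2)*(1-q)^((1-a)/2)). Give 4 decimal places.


Amari alpha-divergence:
D = (4/(1-alpha^2))*(1 - p^((1+a)/2)*q^((1-a)/2) - (1-p)^((1+a)/2)*(1-q)^((1-a)/2)).
alpha = 3.0, p = 0.25, q = 0.35.
e1 = (1+alpha)/2 = 2.0, e2 = (1-alpha)/2 = -1.0.
t1 = p^e1 * q^e2 = 0.25^2.0 * 0.35^-1.0 = 0.178571.
t2 = (1-p)^e1 * (1-q)^e2 = 0.75^2.0 * 0.65^-1.0 = 0.865385.
4/(1-alpha^2) = -0.5.
D = -0.5*(1 - 0.178571 - 0.865385) = 0.0220

0.0220


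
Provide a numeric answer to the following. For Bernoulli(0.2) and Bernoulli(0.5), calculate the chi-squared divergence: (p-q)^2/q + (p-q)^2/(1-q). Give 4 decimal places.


Chi-squared divergence between Bernoulli distributions:
chi^2 = (p-q)^2/q + (p-q)^2/(1-q).
p = 0.2, q = 0.5, p-q = -0.3.
(p-q)^2 = 0.09.
term1 = 0.09/0.5 = 0.18.
term2 = 0.09/0.5 = 0.18.
chi^2 = 0.18 + 0.18 = 0.3600

0.3600


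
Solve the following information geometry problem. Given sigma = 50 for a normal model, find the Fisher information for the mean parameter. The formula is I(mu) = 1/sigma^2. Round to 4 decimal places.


The Fisher information for the mean of a normal distribution is I(mu) = 1/sigma^2.
sigma = 50, so sigma^2 = 2500.
I(mu) = 1/2500 = 0.0004

0.0004


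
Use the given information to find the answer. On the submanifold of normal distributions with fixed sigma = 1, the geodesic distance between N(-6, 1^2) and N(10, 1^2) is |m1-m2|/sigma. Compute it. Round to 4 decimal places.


On the fixed-variance normal subfamily, geodesic distance = |m1-m2|/sigma.
|-6 - 10| = 16.
sigma = 1.
d = 16/1 = 16.0000

16.0000


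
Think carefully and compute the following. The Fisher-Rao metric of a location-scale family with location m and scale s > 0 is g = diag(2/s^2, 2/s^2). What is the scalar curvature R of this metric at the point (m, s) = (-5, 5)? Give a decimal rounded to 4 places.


The metric has the form g = (A dm^2 + B ds^2)/s^2 with A = 2, B = 2.
Substitute u = sqrt(A/B)*m: g = B*(du^2 + ds^2)/s^2, i.e. B times the
Poincare upper half-plane metric, which has constant Gaussian curvature -1.
Scaling a 2D metric by a constant c divides the Gaussian curvature by c,
so K = -1/B = -1/(2) = -0.5000 everywhere (the point (m, s) = (-5, 5) is irrelevant:
the curvature is constant).
Scalar curvature in dimension 2: R = 2K = -2/(2) = -1.0000.

-1.0000


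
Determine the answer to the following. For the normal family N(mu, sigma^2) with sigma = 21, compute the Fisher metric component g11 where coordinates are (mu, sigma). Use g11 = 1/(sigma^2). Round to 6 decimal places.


For the 2-parameter normal family, the Fisher metric has:
  g11 = 1/sigma^2, g22 = 2/sigma^2.
sigma = 21, sigma^2 = 441.
g11 = 0.002268

0.002268


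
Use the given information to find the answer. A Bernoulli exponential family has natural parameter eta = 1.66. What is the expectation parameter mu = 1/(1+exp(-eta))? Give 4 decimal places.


Dual coordinate (expectation parameter) for Bernoulli:
mu = 1/(1+exp(-eta)).
eta = 1.66.
exp(-eta) = exp(-1.66) = 0.190139.
mu = 1/(1+0.190139) = 0.8402

0.8402


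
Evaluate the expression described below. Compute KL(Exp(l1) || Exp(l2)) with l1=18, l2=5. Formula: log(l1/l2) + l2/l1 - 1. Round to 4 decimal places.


KL divergence for exponential family:
KL = log(l1/l2) + l2/l1 - 1.
log(18/5) = 1.280934.
5/18 = 0.277778.
KL = 1.280934 + 0.277778 - 1 = 0.5587

0.5587


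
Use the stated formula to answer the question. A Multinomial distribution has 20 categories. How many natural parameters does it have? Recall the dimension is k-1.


Exponential family dimension calculation:
For Multinomial with k=20 categories, dim = k-1 = 19.

19


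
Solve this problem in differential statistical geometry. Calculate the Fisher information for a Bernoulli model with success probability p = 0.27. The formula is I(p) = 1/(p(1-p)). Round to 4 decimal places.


For Bernoulli(p), Fisher information is I(p) = 1/(p*(1-p)).
p = 0.27, 1-p = 0.73.
p*(1-p) = 0.1971.
I(p) = 1/0.1971 = 5.0736

5.0736


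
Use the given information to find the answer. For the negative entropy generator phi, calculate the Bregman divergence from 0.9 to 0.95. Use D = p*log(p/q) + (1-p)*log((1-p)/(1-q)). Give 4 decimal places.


Bregman divergence with negative entropy generator:
D = p*log(p/q) + (1-p)*log((1-p)/(1-q)).
p = 0.9, q = 0.95.
p*log(p/q) = 0.9*log(0.9/0.95) = -0.04866.
(1-p)*log((1-p)/(1-q)) = 0.1*log(0.1/0.05) = 0.069315.
D = -0.04866 + 0.069315 = 0.0207

0.0207


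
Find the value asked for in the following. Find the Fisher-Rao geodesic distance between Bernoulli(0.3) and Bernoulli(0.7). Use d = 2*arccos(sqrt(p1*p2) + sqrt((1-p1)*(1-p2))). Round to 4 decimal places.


Geodesic distance on Bernoulli manifold:
d(p1,p2) = 2*arccos(sqrt(p1*p2) + sqrt((1-p1)*(1-p2))).
sqrt(p1*p2) = sqrt(0.3*0.7) = 0.458258.
sqrt((1-p1)*(1-p2)) = sqrt(0.7*0.3) = 0.458258.
arg = 0.458258 + 0.458258 = 0.916515.
d = 2*arccos(0.916515) = 0.8230

0.8230


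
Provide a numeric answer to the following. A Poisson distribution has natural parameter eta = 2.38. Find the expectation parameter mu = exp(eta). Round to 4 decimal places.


Expectation parameter for Poisson exponential family:
mu = exp(eta).
eta = 2.38.
mu = exp(2.38) = 10.8049

10.8049


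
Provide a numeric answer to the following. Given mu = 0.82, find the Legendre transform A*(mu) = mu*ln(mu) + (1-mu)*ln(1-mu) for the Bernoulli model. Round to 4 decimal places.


Legendre transform for Bernoulli:
A*(mu) = mu*log(mu) + (1-mu)*log(1-mu).
mu = 0.82, 1-mu = 0.18.
mu*log(mu) = 0.82*log(0.82) = -0.16273.
(1-mu)*log(1-mu) = 0.18*log(0.18) = -0.308664.
A* = -0.16273 + -0.308664 = -0.4714

-0.4714


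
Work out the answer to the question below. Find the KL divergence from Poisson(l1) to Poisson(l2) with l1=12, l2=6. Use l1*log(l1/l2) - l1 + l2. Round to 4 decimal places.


KL divergence for Poisson:
KL = l1*log(l1/l2) - l1 + l2.
l1 = 12, l2 = 6.
log(12/6) = 0.693147.
l1*log(l1/l2) = 12 * 0.693147 = 8.317766.
KL = 8.317766 - 12 + 6 = 2.3178

2.3178


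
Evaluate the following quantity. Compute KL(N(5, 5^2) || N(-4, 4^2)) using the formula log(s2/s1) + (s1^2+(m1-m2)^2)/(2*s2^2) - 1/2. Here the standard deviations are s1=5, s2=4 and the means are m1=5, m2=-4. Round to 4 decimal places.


KL divergence between normal distributions:
KL = log(s2/s1) + (s1^2 + (m1-m2)^2)/(2*s2^2) - 1/2.
log(4/5) = -0.223144.
(5^2 + (5--4)^2)/(2*4^2) = (25 + 81)/32 = 3.3125.
KL = -0.223144 + 3.3125 - 0.5 = 2.5894

2.5894


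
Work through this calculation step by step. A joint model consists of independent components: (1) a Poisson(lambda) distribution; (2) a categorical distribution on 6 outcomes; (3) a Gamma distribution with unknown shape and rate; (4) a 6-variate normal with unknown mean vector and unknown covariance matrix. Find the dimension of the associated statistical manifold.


The dimension of a statistical manifold equals the number of free
(independent) real parameters of the model. For a product of independent
blocks the parameter counts add.
- Poisson (lambda): 1.
- categorical on 6 outcomes (probabilities sum to 1): 6-1 = 5.
- Gamma (shape, rate): 2.
- 6-variate normal: 6 (mean) + 6*7/2 = 21 (symmetric covariance) = 27.
Total = 1 + 5 + 2 + 27 = 35.
Dimension = 35

35


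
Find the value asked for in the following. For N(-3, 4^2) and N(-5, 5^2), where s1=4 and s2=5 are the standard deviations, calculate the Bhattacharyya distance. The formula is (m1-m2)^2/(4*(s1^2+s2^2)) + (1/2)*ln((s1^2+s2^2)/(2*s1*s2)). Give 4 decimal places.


Bhattacharyya distance between two Gaussians:
DB = (m1-m2)^2/(4*(s1^2+s2^2)) + (1/2)*ln((s1^2+s2^2)/(2*s1*s2)).
(m1-m2)^2 = (2)^2 = 4.
s1^2+s2^2 = 16 + 25 = 41.
term1 = 4/164 = 0.02439.
term2 = 0.5*ln(41/40.0) = 0.012346.
DB = 0.02439 + 0.012346 = 0.0367

0.0367


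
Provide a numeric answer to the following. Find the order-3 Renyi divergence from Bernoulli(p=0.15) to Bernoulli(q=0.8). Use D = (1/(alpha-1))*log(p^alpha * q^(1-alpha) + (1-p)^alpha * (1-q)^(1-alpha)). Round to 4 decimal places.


Renyi divergence of order alpha between Bernoulli distributions:
D = (1/(alpha-1))*log(p^alpha * q^(1-alpha) + (1-p)^alpha * (1-q)^(1-alpha)).
alpha = 3, p = 0.15, q = 0.8.
p^alpha * q^(1-alpha) = 0.15^3 * 0.8^-2 = 0.005273.
(1-p)^alpha * (1-q)^(1-alpha) = 0.85^3 * 0.2^-2 = 15.353125.
sum = 0.005273 + 15.353125 = 15.358398.
D = (1/2)*log(15.358398) = 1.3658

1.3658


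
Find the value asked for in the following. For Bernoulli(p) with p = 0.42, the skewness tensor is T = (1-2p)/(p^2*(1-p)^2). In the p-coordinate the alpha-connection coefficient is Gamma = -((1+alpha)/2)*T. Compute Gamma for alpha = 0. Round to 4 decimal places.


Skewness (Amari-Chentsov) tensor: T = (1-2p)/(p^2*(1-p)^2).
p = 0.42, 1-2p = 0.16, p^2 = 0.1764, (1-p)^2 = 0.3364.
T = 0.16/(0.1764 * 0.3364) = 2.696283.
In the p-coordinate, Gamma^(alpha) = Gamma^(0) - (alpha/2)*T with Gamma^(0) = (1/2)*g'(p) = -T/2,
so Gamma^(alpha) = -((1+alpha)/2)*T.
alpha = 0, -(1+alpha)/2 = -0.5.
Gamma = -0.5 * 2.696283 = -1.3481

-1.3481


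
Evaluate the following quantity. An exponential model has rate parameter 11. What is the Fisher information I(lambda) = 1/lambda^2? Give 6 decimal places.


Fisher information for exponential: I(lambda) = 1/lambda^2.
lambda = 11, lambda^2 = 121.
I = 1/121 = 0.008264

0.008264


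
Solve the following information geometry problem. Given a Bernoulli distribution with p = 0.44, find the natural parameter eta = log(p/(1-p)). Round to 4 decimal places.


Natural parameter for Bernoulli: eta = log(p/(1-p)).
p = 0.44, 1-p = 0.56.
p/(1-p) = 0.785714.
eta = log(0.785714) = -0.2412

-0.2412


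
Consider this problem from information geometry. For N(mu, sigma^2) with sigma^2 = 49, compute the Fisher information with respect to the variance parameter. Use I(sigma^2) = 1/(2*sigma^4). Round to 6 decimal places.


Fisher information for variance: I(sigma^2) = 1/(2*sigma^4).
sigma^2 = 49, so sigma^4 = 2401.
I = 1/(2*2401) = 1/4802 = 0.000208

0.000208


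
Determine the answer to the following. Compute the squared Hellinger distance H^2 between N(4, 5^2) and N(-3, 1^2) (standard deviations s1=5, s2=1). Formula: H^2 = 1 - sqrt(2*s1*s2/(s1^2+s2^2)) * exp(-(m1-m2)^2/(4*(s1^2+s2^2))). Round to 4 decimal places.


Squared Hellinger distance for Gaussians:
H^2 = 1 - sqrt(2*s1*s2/(s1^2+s2^2)) * exp(-(m1-m2)^2/(4*(s1^2+s2^2))).
s1^2 = 25, s2^2 = 1, s1^2+s2^2 = 26.
sqrt(2*5*1/(26)) = 0.620174.
(m1-m2)^2 = (7)^2 = 49.
exp(-49/(4*26)) = exp(-0.471154) = 0.624282.
H^2 = 1 - 0.620174*0.624282 = 0.6128

0.6128


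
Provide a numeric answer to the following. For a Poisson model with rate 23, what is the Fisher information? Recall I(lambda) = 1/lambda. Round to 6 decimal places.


Fisher information for Poisson: I(lambda) = 1/lambda.
lambda = 23.
I(lambda) = 1/23 = 0.043478

0.043478


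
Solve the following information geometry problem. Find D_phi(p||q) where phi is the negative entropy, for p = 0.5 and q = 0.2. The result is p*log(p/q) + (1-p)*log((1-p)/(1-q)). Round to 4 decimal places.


Bregman divergence with negative entropy generator:
D = p*log(p/q) + (1-p)*log((1-p)/(1-q)).
p = 0.5, q = 0.2.
p*log(p/q) = 0.5*log(0.5/0.2) = 0.458145.
(1-p)*log((1-p)/(1-q)) = 0.5*log(0.5/0.8) = -0.235002.
D = 0.458145 + -0.235002 = 0.2231

0.2231


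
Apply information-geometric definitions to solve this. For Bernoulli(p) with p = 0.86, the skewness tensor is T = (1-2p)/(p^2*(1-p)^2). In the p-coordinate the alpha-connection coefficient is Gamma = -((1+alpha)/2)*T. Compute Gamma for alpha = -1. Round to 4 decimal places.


Skewness (Amari-Chentsov) tensor: T = (1-2p)/(p^2*(1-p)^2).
p = 0.86, 1-2p = -0.72, p^2 = 0.7396, (1-p)^2 = 0.0196.
T = -0.72/(0.7396 * 0.0196) = -49.668326.
In the p-coordinate, Gamma^(alpha) = Gamma^(0) - (alpha/2)*T with Gamma^(0) = (1/2)*g'(p) = -T/2,
so Gamma^(alpha) = -((1+alpha)/2)*T.
alpha = -1, -(1+alpha)/2 = 0.0.
Gamma = 0.0 * -49.668326 = 0.0000

0.0000


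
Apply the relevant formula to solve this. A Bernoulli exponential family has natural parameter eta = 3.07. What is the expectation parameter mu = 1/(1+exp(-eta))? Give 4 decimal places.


Dual coordinate (expectation parameter) for Bernoulli:
mu = 1/(1+exp(-eta)).
eta = 3.07.
exp(-eta) = exp(-3.07) = 0.046421.
mu = 1/(1+0.046421) = 0.9556

0.9556


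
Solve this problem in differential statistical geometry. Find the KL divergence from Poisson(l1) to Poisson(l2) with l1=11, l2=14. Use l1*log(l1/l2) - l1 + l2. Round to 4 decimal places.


KL divergence for Poisson:
KL = l1*log(l1/l2) - l1 + l2.
l1 = 11, l2 = 14.
log(11/14) = -0.241162.
l1*log(l1/l2) = 11 * -0.241162 = -2.652783.
KL = -2.652783 - 11 + 14 = 0.3472

0.3472


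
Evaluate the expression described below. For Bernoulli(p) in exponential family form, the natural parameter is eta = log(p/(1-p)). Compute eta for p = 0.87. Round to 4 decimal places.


Natural parameter for Bernoulli: eta = log(p/(1-p)).
p = 0.87, 1-p = 0.13.
p/(1-p) = 6.692308.
eta = log(6.692308) = 1.9010

1.9010


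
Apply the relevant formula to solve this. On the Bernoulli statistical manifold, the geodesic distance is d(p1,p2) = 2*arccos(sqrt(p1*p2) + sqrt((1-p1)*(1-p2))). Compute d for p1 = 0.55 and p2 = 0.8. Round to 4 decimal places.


Geodesic distance on Bernoulli manifold:
d(p1,p2) = 2*arccos(sqrt(p1*p2) + sqrt((1-p1)*(1-p2))).
sqrt(p1*p2) = sqrt(0.55*0.8) = 0.663325.
sqrt((1-p1)*(1-p2)) = sqrt(0.45*0.2) = 0.3.
arg = 0.663325 + 0.3 = 0.963325.
d = 2*arccos(0.963325) = 0.5433

0.5433


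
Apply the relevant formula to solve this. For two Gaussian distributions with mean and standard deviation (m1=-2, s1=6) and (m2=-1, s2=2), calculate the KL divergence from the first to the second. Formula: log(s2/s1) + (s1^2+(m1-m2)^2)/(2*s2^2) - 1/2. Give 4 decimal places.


KL divergence between normal distributions:
KL = log(s2/s1) + (s1^2 + (m1-m2)^2)/(2*s2^2) - 1/2.
log(2/6) = -1.098612.
(6^2 + (-2--1)^2)/(2*2^2) = (36 + 1)/8 = 4.625.
KL = -1.098612 + 4.625 - 0.5 = 3.0264

3.0264


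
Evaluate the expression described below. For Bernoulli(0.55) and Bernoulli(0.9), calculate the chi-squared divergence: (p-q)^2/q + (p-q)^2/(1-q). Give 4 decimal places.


Chi-squared divergence between Bernoulli distributions:
chi^2 = (p-q)^2/q + (p-q)^2/(1-q).
p = 0.55, q = 0.9, p-q = -0.35.
(p-q)^2 = 0.1225.
term1 = 0.1225/0.9 = 0.136111.
term2 = 0.1225/0.1 = 1.225.
chi^2 = 0.136111 + 1.225 = 1.3611

1.3611


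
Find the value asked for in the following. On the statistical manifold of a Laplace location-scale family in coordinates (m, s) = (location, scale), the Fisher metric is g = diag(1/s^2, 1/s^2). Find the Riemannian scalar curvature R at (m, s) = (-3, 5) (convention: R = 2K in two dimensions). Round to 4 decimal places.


The metric has the form g = (A dm^2 + B ds^2)/s^2 with A = 1, B = 1.
Substitute u = sqrt(A/B)*m: g = B*(du^2 + ds^2)/s^2, i.e. B times the
Poincare upper half-plane metric, which has constant Gaussian curvature -1.
Scaling a 2D metric by a constant c divides the Gaussian curvature by c,
so K = -1/B = -1/(1) = -1.0000 everywhere (the point (m, s) = (-3, 5) is irrelevant:
the curvature is constant).
Scalar curvature in dimension 2: R = 2K = -2/(1) = -2.0000.

-2.0000


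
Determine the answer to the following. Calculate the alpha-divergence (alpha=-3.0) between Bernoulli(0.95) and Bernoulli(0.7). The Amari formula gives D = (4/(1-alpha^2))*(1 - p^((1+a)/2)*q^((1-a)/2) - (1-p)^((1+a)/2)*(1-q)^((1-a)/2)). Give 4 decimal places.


Amari alpha-divergence:
D = (4/(1-alpha^2))*(1 - p^((1+a)/2)*q^((1-a)/2) - (1-p)^((1+a)/2)*(1-q)^((1-a)/2)).
alpha = -3.0, p = 0.95, q = 0.7.
e1 = (1+alpha)/2 = -1.0, e2 = (1-alpha)/2 = 2.0.
t1 = p^e1 * q^e2 = 0.95^-1.0 * 0.7^2.0 = 0.515789.
t2 = (1-p)^e1 * (1-q)^e2 = 0.05^-1.0 * 0.3^2.0 = 1.8.
4/(1-alpha^2) = -0.5.
D = -0.5*(1 - 0.515789 - 1.8) = 0.6579

0.6579


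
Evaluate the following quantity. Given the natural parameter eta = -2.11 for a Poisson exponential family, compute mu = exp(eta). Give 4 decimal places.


Expectation parameter for Poisson exponential family:
mu = exp(eta).
eta = -2.11.
mu = exp(-2.11) = 0.1212

0.1212


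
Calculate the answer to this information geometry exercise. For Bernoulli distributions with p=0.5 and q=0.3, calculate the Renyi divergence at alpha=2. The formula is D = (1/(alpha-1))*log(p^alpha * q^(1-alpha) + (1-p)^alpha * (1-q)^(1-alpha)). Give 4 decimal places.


Renyi divergence of order alpha between Bernoulli distributions:
D = (1/(alpha-1))*log(p^alpha * q^(1-alpha) + (1-p)^alpha * (1-q)^(1-alpha)).
alpha = 2, p = 0.5, q = 0.3.
p^alpha * q^(1-alpha) = 0.5^2 * 0.3^-1 = 0.833333.
(1-p)^alpha * (1-q)^(1-alpha) = 0.5^2 * 0.7^-1 = 0.357143.
sum = 0.833333 + 0.357143 = 1.190476.
D = (1/1)*log(1.190476) = 0.1744

0.1744


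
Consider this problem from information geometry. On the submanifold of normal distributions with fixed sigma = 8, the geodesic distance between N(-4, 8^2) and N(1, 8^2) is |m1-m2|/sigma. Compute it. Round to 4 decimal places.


On the fixed-variance normal subfamily, geodesic distance = |m1-m2|/sigma.
|-4 - 1| = 5.
sigma = 8.
d = 5/8 = 0.6250

0.6250


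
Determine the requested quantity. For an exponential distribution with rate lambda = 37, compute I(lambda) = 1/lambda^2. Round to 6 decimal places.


Fisher information for exponential: I(lambda) = 1/lambda^2.
lambda = 37, lambda^2 = 1369.
I = 1/1369 = 0.000730

0.000730


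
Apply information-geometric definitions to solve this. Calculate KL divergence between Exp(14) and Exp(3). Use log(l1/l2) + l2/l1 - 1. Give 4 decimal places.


KL divergence for exponential family:
KL = log(l1/l2) + l2/l1 - 1.
log(14/3) = 1.540445.
3/14 = 0.214286.
KL = 1.540445 + 0.214286 - 1 = 0.7547

0.7547


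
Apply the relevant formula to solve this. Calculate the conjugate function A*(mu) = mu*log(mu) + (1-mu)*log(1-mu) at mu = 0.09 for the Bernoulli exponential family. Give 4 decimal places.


Legendre transform for Bernoulli:
A*(mu) = mu*log(mu) + (1-mu)*log(1-mu).
mu = 0.09, 1-mu = 0.91.
mu*log(mu) = 0.09*log(0.09) = -0.216715.
(1-mu)*log(1-mu) = 0.91*log(0.91) = -0.085823.
A* = -0.216715 + -0.085823 = -0.3025

-0.3025


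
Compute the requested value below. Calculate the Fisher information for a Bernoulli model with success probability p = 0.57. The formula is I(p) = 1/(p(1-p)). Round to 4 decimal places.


For Bernoulli(p), Fisher information is I(p) = 1/(p*(1-p)).
p = 0.57, 1-p = 0.43.
p*(1-p) = 0.2451.
I(p) = 1/0.2451 = 4.0800

4.0800


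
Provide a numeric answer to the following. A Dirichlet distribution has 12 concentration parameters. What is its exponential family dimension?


Exponential family dimension calculation:
Dirichlet with 12 components has 12 natural parameters.

12


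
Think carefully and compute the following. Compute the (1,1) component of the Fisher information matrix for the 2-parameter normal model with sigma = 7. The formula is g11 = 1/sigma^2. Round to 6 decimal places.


For the 2-parameter normal family, the Fisher metric has:
  g11 = 1/sigma^2, g22 = 2/sigma^2.
sigma = 7, sigma^2 = 49.
g11 = 0.020408

0.020408


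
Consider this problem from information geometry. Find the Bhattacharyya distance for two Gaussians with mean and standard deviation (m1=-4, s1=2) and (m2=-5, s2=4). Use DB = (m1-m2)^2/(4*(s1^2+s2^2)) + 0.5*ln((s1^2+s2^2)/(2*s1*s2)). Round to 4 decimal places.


Bhattacharyya distance between two Gaussians:
DB = (m1-m2)^2/(4*(s1^2+s2^2)) + (1/2)*ln((s1^2+s2^2)/(2*s1*s2)).
(m1-m2)^2 = (1)^2 = 1.
s1^2+s2^2 = 4 + 16 = 20.
term1 = 1/80 = 0.0125.
term2 = 0.5*ln(20/16.0) = 0.111572.
DB = 0.0125 + 0.111572 = 0.1241

0.1241


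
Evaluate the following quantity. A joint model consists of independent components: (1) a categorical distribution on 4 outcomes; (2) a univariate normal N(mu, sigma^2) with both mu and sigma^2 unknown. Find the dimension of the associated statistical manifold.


The dimension of a statistical manifold equals the number of free
(independent) real parameters of the model. For a product of independent
blocks the parameter counts add.
- categorical on 4 outcomes (probabilities sum to 1): 4-1 = 3.
- normal (mu, sigma^2): 2.
Total = 3 + 2 = 5.
Dimension = 5

5


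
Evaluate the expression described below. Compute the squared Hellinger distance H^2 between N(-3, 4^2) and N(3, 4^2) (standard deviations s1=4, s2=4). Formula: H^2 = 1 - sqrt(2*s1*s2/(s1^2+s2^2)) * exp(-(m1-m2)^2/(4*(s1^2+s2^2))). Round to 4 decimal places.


Squared Hellinger distance for Gaussians:
H^2 = 1 - sqrt(2*s1*s2/(s1^2+s2^2)) * exp(-(m1-m2)^2/(4*(s1^2+s2^2))).
s1^2 = 16, s2^2 = 16, s1^2+s2^2 = 32.
sqrt(2*4*4/(32)) = 1.0.
(m1-m2)^2 = (-6)^2 = 36.
exp(-36/(4*32)) = exp(-0.28125) = 0.75484.
H^2 = 1 - 1.0*0.75484 = 0.2452

0.2452


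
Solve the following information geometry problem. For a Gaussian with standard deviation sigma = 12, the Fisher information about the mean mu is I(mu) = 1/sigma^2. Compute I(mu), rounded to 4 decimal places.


The Fisher information for the mean of a normal distribution is I(mu) = 1/sigma^2.
sigma = 12, so sigma^2 = 144.
I(mu) = 1/144 = 0.0069

0.0069


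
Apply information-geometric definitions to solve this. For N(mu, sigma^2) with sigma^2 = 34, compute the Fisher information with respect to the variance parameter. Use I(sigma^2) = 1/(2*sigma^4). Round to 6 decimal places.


Fisher information for variance: I(sigma^2) = 1/(2*sigma^4).
sigma^2 = 34, so sigma^4 = 1156.
I = 1/(2*1156) = 1/2312 = 0.000433

0.000433


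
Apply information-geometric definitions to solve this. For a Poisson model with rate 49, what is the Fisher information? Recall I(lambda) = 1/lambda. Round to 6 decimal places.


Fisher information for Poisson: I(lambda) = 1/lambda.
lambda = 49.
I(lambda) = 1/49 = 0.020408

0.020408


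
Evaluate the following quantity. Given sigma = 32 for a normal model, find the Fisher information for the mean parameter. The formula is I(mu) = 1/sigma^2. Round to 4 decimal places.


The Fisher information for the mean of a normal distribution is I(mu) = 1/sigma^2.
sigma = 32, so sigma^2 = 1024.
I(mu) = 1/1024 = 0.0010

0.0010


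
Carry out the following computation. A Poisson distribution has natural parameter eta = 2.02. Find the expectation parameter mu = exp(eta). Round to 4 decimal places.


Expectation parameter for Poisson exponential family:
mu = exp(eta).
eta = 2.02.
mu = exp(2.02) = 7.5383

7.5383


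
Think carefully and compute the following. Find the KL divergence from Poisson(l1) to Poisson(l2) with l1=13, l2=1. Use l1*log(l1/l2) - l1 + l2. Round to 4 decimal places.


KL divergence for Poisson:
KL = l1*log(l1/l2) - l1 + l2.
l1 = 13, l2 = 1.
log(13/1) = 2.564949.
l1*log(l1/l2) = 13 * 2.564949 = 33.344342.
KL = 33.344342 - 13 + 1 = 21.3443

21.3443


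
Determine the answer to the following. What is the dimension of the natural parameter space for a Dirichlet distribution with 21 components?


Exponential family dimension calculation:
Dirichlet with 21 components has 21 natural parameters.

21


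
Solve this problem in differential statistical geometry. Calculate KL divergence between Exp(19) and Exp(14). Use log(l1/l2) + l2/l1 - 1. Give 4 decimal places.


KL divergence for exponential family:
KL = log(l1/l2) + l2/l1 - 1.
log(19/14) = 0.305382.
14/19 = 0.736842.
KL = 0.305382 + 0.736842 - 1 = 0.0422

0.0422


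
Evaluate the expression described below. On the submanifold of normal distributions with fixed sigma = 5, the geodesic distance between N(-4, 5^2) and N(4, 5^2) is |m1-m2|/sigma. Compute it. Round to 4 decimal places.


On the fixed-variance normal subfamily, geodesic distance = |m1-m2|/sigma.
|-4 - 4| = 8.
sigma = 5.
d = 8/5 = 1.6000

1.6000


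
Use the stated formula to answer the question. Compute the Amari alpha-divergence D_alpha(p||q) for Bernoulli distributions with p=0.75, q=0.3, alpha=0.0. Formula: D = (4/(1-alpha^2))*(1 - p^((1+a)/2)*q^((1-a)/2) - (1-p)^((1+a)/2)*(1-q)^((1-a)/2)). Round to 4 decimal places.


Amari alpha-divergence:
D = (4/(1-alpha^2))*(1 - p^((1+a)/2)*q^((1-a)/2) - (1-p)^((1+a)/2)*(1-q)^((1-a)/2)).
alpha = 0.0, p = 0.75, q = 0.3.
e1 = (1+alpha)/2 = 0.5, e2 = (1-alpha)/2 = 0.5.
t1 = p^e1 * q^e2 = 0.75^0.5 * 0.3^0.5 = 0.474342.
t2 = (1-p)^e1 * (1-q)^e2 = 0.25^0.5 * 0.7^0.5 = 0.41833.
4/(1-alpha^2) = 4.0.
D = 4.0*(1 - 0.474342 - 0.41833) = 0.4293

0.4293


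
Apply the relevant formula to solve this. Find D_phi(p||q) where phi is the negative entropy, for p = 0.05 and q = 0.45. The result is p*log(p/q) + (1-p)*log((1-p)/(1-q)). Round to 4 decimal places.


Bregman divergence with negative entropy generator:
D = p*log(p/q) + (1-p)*log((1-p)/(1-q)).
p = 0.05, q = 0.45.
p*log(p/q) = 0.05*log(0.05/0.45) = -0.109861.
(1-p)*log((1-p)/(1-q)) = 0.95*log(0.95/0.55) = 0.519217.
D = -0.109861 + 0.519217 = 0.4094

0.4094
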